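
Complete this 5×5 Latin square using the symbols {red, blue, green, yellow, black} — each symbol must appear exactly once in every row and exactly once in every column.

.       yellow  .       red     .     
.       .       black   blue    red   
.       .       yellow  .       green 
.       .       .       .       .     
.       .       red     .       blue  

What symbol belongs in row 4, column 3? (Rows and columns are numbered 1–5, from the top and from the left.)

blue

Cell (r1,c5): row 1 has {red,yellow}; column 5 has {red,blue,green} → black.
Cell (r2,c2): row 2 has {red,blue,black}; column 2 has {yellow} → green.
Cell (r3,c4): row 3 has {green,yellow}; column 4 has {red,blue} → black.
Cell (r4,c5): row 4 is empty so far; column 5 has {red,blue,green,black} → yellow.
Cell (r5,c2): row 5 has {red,blue}; column 2 has {green,yellow} → black.
Cell (r2,c1): row 2 has {red,blue,green,black}; column 1 is empty so far → yellow.
Cell (r4,c4): row 4 has {yellow}; column 4 has {red,blue,black} → green.
Cell (r5,c1): row 5 has {red,blue,black}; column 1 has {yellow} → green.
Cell (r5,c4): row 5 has {red,blue,green,black}; column 4 has {red,blue,green,black} → yellow.
Cell (r1,c1): row 1 has {red,yellow,black}; column 1 has {green,yellow} → blue.
Cell (r1,c3): row 1 has {red,blue,yellow,black}; column 3 has {red,yellow,black} → green.
Cell (r3,c1): row 3 has {green,yellow,black}; column 1 has {blue,green,yellow} → red.
Cell (r3,c2): row 3 has {red,green,yellow,black}; column 2 has {green,yellow,black} → blue.
Cell (r4,c1): row 4 has {green,yellow}; column 1 has {red,blue,green,yellow} → black.
Cell (r4,c2): row 4 has {green,yellow,black}; column 2 has {blue,green,yellow,black} → red.
Cell (r4,c3): row 4 has {red,green,yellow,black}; column 3 has {red,green,yellow,black} → blue.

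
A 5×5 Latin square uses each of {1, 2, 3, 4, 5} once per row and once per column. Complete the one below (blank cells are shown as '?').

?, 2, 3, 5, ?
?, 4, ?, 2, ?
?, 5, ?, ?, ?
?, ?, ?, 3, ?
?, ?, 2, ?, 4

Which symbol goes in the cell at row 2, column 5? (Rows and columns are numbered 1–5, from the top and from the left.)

At row 1, column 5: row 1 has {2,3,5}; column 5 has {4}; that leaves 1.
At row 4, column 2: row 4 has {3}; column 2 has {2,4,5}; that leaves 1.
At row 5, column 2: row 5 has {2,4}; column 2 has {1,2,4,5}; that leaves 3.
At row 5, column 4: row 5 has {2,3,4}; column 4 has {2,3,5}; that leaves 1.
At row 1, column 1: row 1 has {1,2,3,5}; column 1 is empty so far; that leaves 4.
At row 3, column 4: row 3 has {5}; column 4 has {1,2,3,5}; that leaves 4.
At row 5, column 1: row 5 has {1,2,3,4}; column 1 has {4}; that leaves 5.
At row 3, column 3: row 3 has {4,5}; column 3 has {2,3}; that leaves 1.
At row 4, column 1: row 4 has {1,3}; column 1 has {4,5}; that leaves 2.
At row 4, column 5: row 4 has {1,2,3}; column 5 has {1,4}; that leaves 5.
At row 2, column 3: row 2 has {2,4}; column 3 has {1,2,3}; that leaves 5.
At row 2, column 5: row 2 has {2,4,5}; column 5 has {1,4,5}; that leaves 3.

3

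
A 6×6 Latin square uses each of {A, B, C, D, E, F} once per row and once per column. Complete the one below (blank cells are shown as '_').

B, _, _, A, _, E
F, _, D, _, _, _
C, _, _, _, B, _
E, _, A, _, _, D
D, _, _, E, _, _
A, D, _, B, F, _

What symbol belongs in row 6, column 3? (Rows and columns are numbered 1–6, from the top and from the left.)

E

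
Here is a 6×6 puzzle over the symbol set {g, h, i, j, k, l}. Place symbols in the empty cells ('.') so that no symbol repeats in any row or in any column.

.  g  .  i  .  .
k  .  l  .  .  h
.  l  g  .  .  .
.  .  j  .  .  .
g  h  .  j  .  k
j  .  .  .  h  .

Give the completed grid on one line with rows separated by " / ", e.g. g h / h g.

l g h i k j / k j l g i h / h l g k j i / i k j h g l / g h i j l k / j i k l h g

row 2 has {h,k,l}; column 4 has {i,j} — only g is left for (r2,c4).
row 5 has {g,h,j,k}; column 3 has {g,j,l} — only i is left for (r5,c3).
row 5 has {g,h,i,j,k}; column 5 has {h} — only l is left for (r5,c5).
row 6 has {h,j}; column 3 has {g,i,j,l} — only k is left for (r6,c3).
row 6 has {h,j,k}; column 4 has {g,i,j} — only l is left for (r6,c4).
row 1 has {g,i}; column 3 has {g,i,j,k,l} — only h is left for (r1,c3).
row 6 has {h,j,k,l}; column 2 has {g,h,l} — only i is left for (r6,c2).
row 6 has {h,i,j,k,l}; column 6 has {h,k} — only g is left for (r6,c6).
row 1 has {g,h,i}; column 1 has {g,j,k} — only l is left for (r1,c1).
row 1 has {g,h,i,l}; column 6 has {g,h,k} — only j is left for (r1,c6).
row 2 has {g,h,k,l}; column 2 has {g,h,i,l} — only j is left for (r2,c2).
row 2 has {g,h,j,k,l}; column 5 has {h,l} — only i is left for (r2,c5).
row 3 has {g,l}; column 6 has {g,h,j,k} — only i is left for (r3,c6).
row 4 has {j}; column 2 has {g,h,i,j,l} — only k is left for (r4,c2).
row 4 has {j,k}; column 4 has {g,i,j,l} — only h is left for (r4,c4).
row 4 has {h,j,k}; column 5 has {h,i,l} — only g is left for (r4,c5).
row 4 has {g,h,j,k}; column 6 has {g,h,i,j,k} — only l is left for (r4,c6).
row 1 has {g,h,i,j,l}; column 5 has {g,h,i,l} — only k is left for (r1,c5).
row 3 has {g,i,l}; column 1 has {g,j,k,l} — only h is left for (r3,c1).
row 3 has {g,h,i,l}; column 4 has {g,h,i,j,l} — only k is left for (r3,c4).
row 3 has {g,h,i,k,l}; column 5 has {g,h,i,k,l} — only j is left for (r3,c5).
row 4 has {g,h,j,k,l}; column 1 has {g,h,j,k,l} — only i is left for (r4,c1).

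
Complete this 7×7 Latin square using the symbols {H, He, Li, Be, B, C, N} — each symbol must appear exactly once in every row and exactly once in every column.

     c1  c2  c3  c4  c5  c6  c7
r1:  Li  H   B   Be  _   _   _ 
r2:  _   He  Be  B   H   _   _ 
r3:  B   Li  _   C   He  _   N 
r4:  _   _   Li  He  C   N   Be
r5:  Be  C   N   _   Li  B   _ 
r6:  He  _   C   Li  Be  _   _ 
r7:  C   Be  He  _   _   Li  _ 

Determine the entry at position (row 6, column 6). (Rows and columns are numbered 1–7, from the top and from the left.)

H

(r1,c5) = N
(r2,c1) = N
(r2,c6) = C
(r2,c7) = Li
(r3,c3) = H
(r3,c6) = Be
(r4,c1) = H
(r4,c2) = B
(r5,c4) = H
(r5,c7) = He
(r6,c2) = N
(r6,c6) = H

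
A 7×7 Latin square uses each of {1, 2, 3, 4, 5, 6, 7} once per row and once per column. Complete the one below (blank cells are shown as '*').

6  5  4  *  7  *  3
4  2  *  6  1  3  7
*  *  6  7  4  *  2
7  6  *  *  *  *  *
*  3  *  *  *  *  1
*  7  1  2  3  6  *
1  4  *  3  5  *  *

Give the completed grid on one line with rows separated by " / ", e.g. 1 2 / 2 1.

At row 1, column 4: row 1 has {3,4,5,6,7}; column 4 has {2,3,6,7}; that leaves 1.
At row 1, column 6: row 1 has {1,3,4,5,6,7}; column 6 has {3,6}; that leaves 2.
At row 2, column 3: row 2 has {1,2,3,4,6,7}; column 3 has {1,4,6}; that leaves 5.
At row 3, column 2: row 3 has {2,4,6,7}; column 2 has {2,3,4,5,6,7}; that leaves 1.
At row 3, column 6: row 3 has {1,2,4,6,7}; column 6 has {2,3,6}; that leaves 5.
At row 4, column 5: row 4 has {6,7}; column 5 has {1,3,4,5,7}; that leaves 2.
At row 5, column 5: row 5 has {1,3}; column 5 has {1,2,3,4,5,7}; that leaves 6.
At row 6, column 1: row 6 has {1,2,3,6,7}; column 1 has {1,4,6,7}; that leaves 5.
At row 6, column 7: row 6 has {1,2,3,5,6,7}; column 7 has {1,2,3,7}; that leaves 4.
At row 7, column 6: row 7 has {1,3,4,5}; column 6 has {2,3,5,6}; that leaves 7.
At row 7, column 7: row 7 has {1,3,4,5,7}; column 7 has {1,2,3,4,7}; that leaves 6.
At row 3, column 1: row 3 has {1,2,4,5,6,7}; column 1 has {1,4,5,6,7}; that leaves 3.
At row 4, column 3: row 4 has {2,6,7}; column 3 has {1,4,5,6}; that leaves 3.
At row 4, column 7: row 4 has {2,3,6,7}; column 7 has {1,2,3,4,6,7}; that leaves 5.
At row 5, column 1: row 5 has {1,3,6}; column 1 has {1,3,4,5,6,7}; that leaves 2.
At row 5, column 3: row 5 has {1,2,3,6}; column 3 has {1,3,4,5,6}; that leaves 7.
At row 5, column 6: row 5 has {1,2,3,6,7}; column 6 has {2,3,5,6,7}; that leaves 4.
At row 7, column 3: row 7 has {1,3,4,5,6,7}; column 3 has {1,3,4,5,6,7}; that leaves 2.
At row 4, column 4: row 4 has {2,3,5,6,7}; column 4 has {1,2,3,6,7}; that leaves 4.
At row 4, column 6: row 4 has {2,3,4,5,6,7}; column 6 has {2,3,4,5,6,7}; that leaves 1.
At row 5, column 4: row 5 has {1,2,3,4,6,7}; column 4 has {1,2,3,4,6,7}; that leaves 5.

6 5 4 1 7 2 3 / 4 2 5 6 1 3 7 / 3 1 6 7 4 5 2 / 7 6 3 4 2 1 5 / 2 3 7 5 6 4 1 / 5 7 1 2 3 6 4 / 1 4 2 3 5 7 6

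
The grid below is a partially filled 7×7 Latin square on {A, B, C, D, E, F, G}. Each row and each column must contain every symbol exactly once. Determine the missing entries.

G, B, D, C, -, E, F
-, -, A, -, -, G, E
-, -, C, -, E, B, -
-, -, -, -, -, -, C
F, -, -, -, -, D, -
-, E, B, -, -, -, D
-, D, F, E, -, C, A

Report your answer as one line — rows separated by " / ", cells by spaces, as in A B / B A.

G B D C A E F / D C A F B G E / A F C D E B G / E A G B D F C / F G E A C D B / C E B G F A D / B D F E G C A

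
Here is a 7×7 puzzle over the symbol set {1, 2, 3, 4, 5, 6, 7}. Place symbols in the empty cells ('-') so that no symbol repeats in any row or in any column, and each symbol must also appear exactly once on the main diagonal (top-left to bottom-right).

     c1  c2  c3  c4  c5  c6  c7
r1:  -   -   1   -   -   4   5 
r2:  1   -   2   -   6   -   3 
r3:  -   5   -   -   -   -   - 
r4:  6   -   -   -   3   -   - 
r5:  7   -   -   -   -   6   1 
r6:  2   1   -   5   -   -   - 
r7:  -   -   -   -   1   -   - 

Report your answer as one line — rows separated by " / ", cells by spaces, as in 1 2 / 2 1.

row 1 has {1,4,5}; column 1 has {1,2,6,7}; the diagonal is empty so far — only 3 is left for (r1,c1).
row 3 has {5}; column 1 has {1,2,3,6,7} — only 4 is left for (r3,c1).
row 6 has {1,2,5}; column 6 has {4,6}; the diagonal has {3} — only 7 is left for (r6,c6).
row 7 has {1}; column 1 has {1,2,3,4,6,7} — only 5 is left for (r7,c1).
row 2 has {1,2,3,6}; column 2 has {1,5}; the diagonal has {3,7} — only 4 is left for (r2,c2).
row 2 has {1,2,3,4,6}; column 4 has {5} — only 7 is left for (r2,c4).
row 2 has {1,2,3,4,6,7}; column 6 has {4,6,7} — only 5 is left for (r2,c6).
row 3 has {4,5}; column 3 has {1,2}; the diagonal has {3,4,7} — only 6 is left for (r3,c3).
row 6 has {1,2,5,7}; column 5 has {1,3,6} — only 4 is left for (r6,c5).
row 6 has {1,2,4,5,7}; column 7 has {1,3,5} — only 6 is left for (r6,c7).
row 7 has {1,5}; column 7 has {1,3,5,6}; the diagonal has {3,4,6,7} — only 2 is left for (r7,c7).
row 3 has {4,5,6}; column 7 has {1,2,3,5,6} — only 7 is left for (r3,c7).
row 4 has {3,6}; column 4 has {5,7}; the diagonal has {2,3,4,6,7} — only 1 is left for (r4,c4).
row 4 has {1,3,6}; column 6 has {4,5,6,7} — only 2 is left for (r4,c6).
row 4 has {1,2,3,6}; column 7 has {1,2,3,5,6,7} — only 4 is left for (r4,c7).
row 5 has {1,6,7}; column 5 has {1,3,4,6}; the diagonal has {1,2,3,4,6,7} — only 5 is left for (r5,c5).
row 6 has {1,2,4,5,6,7}; column 3 has {1,2,6} — only 3 is left for (r6,c3).
row 7 has {1,2,5}; column 6 has {2,4,5,6,7} — only 3 is left for (r7,c6).
row 3 has {4,5,6,7}; column 5 has {1,3,4,5,6} — only 2 is left for (r3,c5).
row 3 has {2,4,5,6,7}; column 6 has {2,3,4,5,6,7} — only 1 is left for (r3,c6).
row 4 has {1,2,3,4,6}; column 2 has {1,4,5} — only 7 is left for (r4,c2).
row 4 has {1,2,3,4,6,7}; column 3 has {1,2,3,6} — only 5 is left for (r4,c3).
row 5 has {1,5,6,7}; column 3 has {1,2,3,5,6} — only 4 is left for (r5,c3).
row 7 has {1,2,3,5}; column 2 has {1,4,5,7} — only 6 is left for (r7,c2).
row 7 has {1,2,3,5,6}; column 3 has {1,2,3,4,5,6} — only 7 is left for (r7,c3).
row 7 has {1,2,3,5,6,7}; column 4 has {1,5,7} — only 4 is left for (r7,c4).
row 1 has {1,3,4,5}; column 2 has {1,4,5,6,7} — only 2 is left for (r1,c2).
row 1 has {1,2,3,4,5}; column 4 has {1,4,5,7} — only 6 is left for (r1,c4).
row 1 has {1,2,3,4,5,6}; column 5 has {1,2,3,4,5,6} — only 7 is left for (r1,c5).
row 3 has {1,2,4,5,6,7}; column 4 has {1,4,5,6,7} — only 3 is left for (r3,c4).
row 5 has {1,4,5,6,7}; column 2 has {1,2,4,5,6,7} — only 3 is left for (r5,c2).
row 5 has {1,3,4,5,6,7}; column 4 has {1,3,4,5,6,7} — only 2 is left for (r5,c4).

3 2 1 6 7 4 5 / 1 4 2 7 6 5 3 / 4 5 6 3 2 1 7 / 6 7 5 1 3 2 4 / 7 3 4 2 5 6 1 / 2 1 3 5 4 7 6 / 5 6 7 4 1 3 2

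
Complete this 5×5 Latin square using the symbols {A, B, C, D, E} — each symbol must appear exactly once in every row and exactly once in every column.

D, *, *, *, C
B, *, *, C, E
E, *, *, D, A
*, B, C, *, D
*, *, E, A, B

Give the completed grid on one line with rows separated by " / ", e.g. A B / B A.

D E A B C / B A D C E / E C B D A / A B C E D / C D E A B

Cell (r3,c2): row 3 has {A,D,E}; column 2 has {B} → C.
Cell (r3,c3): row 3 has {A,C,D,E}; column 3 has {C,E} → B.
Cell (r4,c1): row 4 has {B,C,D}; column 1 has {B,D,E} → A.
Cell (r4,c4): row 4 has {A,B,C,D}; column 4 has {A,C,D} → E.
Cell (r5,c1): row 5 has {A,B,E}; column 1 has {A,B,D,E} → C.
Cell (r5,c2): row 5 has {A,B,C,E}; column 2 has {B,C} → D.
Cell (r1,c3): row 1 has {C,D}; column 3 has {B,C,E} → A.
Cell (r1,c4): row 1 has {A,C,D}; column 4 has {A,C,D,E} → B.
Cell (r2,c2): row 2 has {B,C,E}; column 2 has {B,C,D} → A.
Cell (r2,c3): row 2 has {A,B,C,E}; column 3 has {A,B,C,E} → D.
Cell (r1,c2): row 1 has {A,B,C,D}; column 2 has {A,B,C,D} → E.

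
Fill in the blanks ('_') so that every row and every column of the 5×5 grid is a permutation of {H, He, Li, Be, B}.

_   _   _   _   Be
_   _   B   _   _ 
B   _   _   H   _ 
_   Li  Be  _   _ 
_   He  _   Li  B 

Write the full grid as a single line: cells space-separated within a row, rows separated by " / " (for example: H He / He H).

H B Li He Be / Li H B Be He / B Be He H Li / He Li Be B H / Be He H Li B

Cell (r3,c2): row 3 has {H,B}; column 2 has {He,Li} → Be.
Cell (r5,c3): row 5 has {He,Li,B}; column 3 has {Be,B} → H.
Cell (r2,c2): row 2 has {B}; column 2 has {He,Li,Be} → H.
Cell (r5,c1): row 5 has {H,He,Li,B}; column 1 has {B} → Be.
Cell (r1,c2): row 1 has {Be}; column 2 has {H,He,Li,Be} → B.
Cell (r1,c4): row 1 has {Be,B}; column 4 has {H,Li} → He.
Cell (r2,c4): row 2 has {H,B}; column 4 has {H,He,Li} → Be.
Cell (r4,c4): row 4 has {Li,Be}; column 4 has {H,He,Li,Be} → B.
Cell (r1,c3): row 1 has {He,Be,B}; column 3 has {H,Be,B} → Li.
Cell (r3,c3): row 3 has {H,Be,B}; column 3 has {H,Li,Be,B} → He.
Cell (r3,c5): row 3 has {H,He,Be,B}; column 5 has {Be,B} → Li.
Cell (r1,c1): row 1 has {He,Li,Be,B}; column 1 has {Be,B} → H.
Cell (r2,c5): row 2 has {H,Be,B}; column 5 has {Li,Be,B} → He.
Cell (r4,c1): row 4 has {Li,Be,B}; column 1 has {H,Be,B} → He.
Cell (r4,c5): row 4 has {He,Li,Be,B}; column 5 has {He,Li,Be,B} → H.
Cell (r2,c1): row 2 has {H,He,Be,B}; column 1 has {H,He,Be,B} → Li.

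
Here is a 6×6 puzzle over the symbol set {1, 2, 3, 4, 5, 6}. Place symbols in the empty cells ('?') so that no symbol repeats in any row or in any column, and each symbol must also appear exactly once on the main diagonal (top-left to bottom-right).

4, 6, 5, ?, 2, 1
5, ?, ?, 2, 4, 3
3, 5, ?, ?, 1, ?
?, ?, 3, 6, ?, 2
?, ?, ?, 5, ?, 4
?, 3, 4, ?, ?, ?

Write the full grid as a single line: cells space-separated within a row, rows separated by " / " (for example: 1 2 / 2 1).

(r1,c4) = 3
(r2,c2) = 1
(r2,c3) = 6
(r3,c3) = 2
(r3,c4) = 4
(r3,c6) = 6
(r4,c1) = 1
(r4,c2) = 4
(r4,c5) = 5
(r5,c2) = 2
(r5,c3) = 1
(r5,c5) = 3
(r6,c4) = 1
(r6,c5) = 6
(r6,c6) = 5
(r5,c1) = 6
(r6,c1) = 2

4 6 5 3 2 1 / 5 1 6 2 4 3 / 3 5 2 4 1 6 / 1 4 3 6 5 2 / 6 2 1 5 3 4 / 2 3 4 1 6 5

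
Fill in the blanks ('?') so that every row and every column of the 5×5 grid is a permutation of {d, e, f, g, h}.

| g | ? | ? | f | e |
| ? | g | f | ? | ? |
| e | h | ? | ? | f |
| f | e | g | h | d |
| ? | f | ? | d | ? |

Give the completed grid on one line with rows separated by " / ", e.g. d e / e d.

g d h f e / d g f e h / e h d g f / f e g h d / h f e d g

(r1,c2) = d
(r1,c3) = h
(r2,c4) = e
(r2,c5) = h
(r3,c3) = d
(r3,c4) = g
(r5,c1) = h
(r5,c3) = e
(r5,c5) = g
(r2,c1) = d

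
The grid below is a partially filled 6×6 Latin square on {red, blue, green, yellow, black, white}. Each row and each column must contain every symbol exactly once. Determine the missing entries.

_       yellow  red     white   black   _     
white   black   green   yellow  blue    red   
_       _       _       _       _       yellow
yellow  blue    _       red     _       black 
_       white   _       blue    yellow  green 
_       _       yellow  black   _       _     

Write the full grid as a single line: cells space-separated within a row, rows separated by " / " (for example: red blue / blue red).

green yellow red white black blue / white black green yellow blue red / black red blue green white yellow / yellow blue white red green black / red white black blue yellow green / blue green yellow black red white

Cell (r1,c6): row 1 has {red,yellow,black,white}; column 6 has {red,green,yellow,black} → blue.
Cell (r3,c4): row 3 has {yellow}; column 4 has {red,blue,yellow,black,white} → green.
Cell (r4,c3): row 4 has {red,blue,yellow,black}; column 3 has {red,green,yellow} → white.
Cell (r4,c5): row 4 has {red,blue,yellow,black,white}; column 5 has {blue,yellow,black} → green.
Cell (r5,c3): row 5 has {blue,green,yellow,white}; column 3 has {red,green,yellow,white} → black.
Cell (r6,c6): row 6 has {yellow,black}; column 6 has {red,blue,green,yellow,black} → white.
Cell (r1,c1): row 1 has {red,blue,yellow,black,white}; column 1 has {yellow,white} → green.
Cell (r3,c2): row 3 has {green,yellow}; column 2 has {blue,yellow,black,white} → red.
Cell (r3,c3): row 3 has {red,green,yellow}; column 3 has {red,green,yellow,black,white} → blue.
Cell (r3,c5): row 3 has {red,blue,green,yellow}; column 5 has {blue,green,yellow,black} → white.
Cell (r5,c1): row 5 has {blue,green,yellow,black,white}; column 1 has {green,yellow,white} → red.
Cell (r6,c1): row 6 has {yellow,black,white}; column 1 has {red,green,yellow,white} → blue.
Cell (r6,c2): row 6 has {blue,yellow,black,white}; column 2 has {red,blue,yellow,black,white} → green.
Cell (r6,c5): row 6 has {blue,green,yellow,black,white}; column 5 has {blue,green,yellow,black,white} → red.
Cell (r3,c1): row 3 has {red,blue,green,yellow,white}; column 1 has {red,blue,green,yellow,white} → black.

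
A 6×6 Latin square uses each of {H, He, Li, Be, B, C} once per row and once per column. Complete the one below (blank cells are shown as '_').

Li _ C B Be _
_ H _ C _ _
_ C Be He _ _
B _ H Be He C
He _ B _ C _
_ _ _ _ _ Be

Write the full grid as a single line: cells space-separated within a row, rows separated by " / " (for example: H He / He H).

Li He C B Be H / Be H Li C B He / H C Be He Li B / B Li H Be He C / He Be B H C Li / C B He Li H Be

(r1,c2) = He
(r1,c6) = H
(r2,c1) = Be
(r3,c1) = H
(r4,c2) = Li
(r5,c2) = Be
(r5,c6) = Li
(r6,c1) = C
(r6,c2) = B
(r3,c6) = B
(r5,c4) = H
(r6,c4) = Li
(r6,c5) = H
(r2,c6) = He
(r3,c5) = Li
(r6,c3) = He
(r2,c3) = Li
(r2,c5) = B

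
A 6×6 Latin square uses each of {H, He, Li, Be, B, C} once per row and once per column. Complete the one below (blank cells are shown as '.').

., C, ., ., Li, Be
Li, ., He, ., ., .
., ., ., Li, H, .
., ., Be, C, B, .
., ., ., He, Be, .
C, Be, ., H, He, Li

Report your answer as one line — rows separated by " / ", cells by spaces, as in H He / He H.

He C H B Li Be / Li B He Be C H / Be He C Li H B / H Li Be C B He / B H Li He Be C / C Be B H He Li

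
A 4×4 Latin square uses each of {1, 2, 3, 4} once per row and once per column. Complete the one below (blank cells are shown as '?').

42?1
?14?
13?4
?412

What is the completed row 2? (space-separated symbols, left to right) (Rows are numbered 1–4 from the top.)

row 1 has {1,2,4}; column 3 has {1,4} — only 3 is left for (r1,c3).
row 2 has {1,4}; column 4 has {1,2,4} — only 3 is left for (r2,c4).
row 3 has {1,3,4}; column 3 has {1,3,4} — only 2 is left for (r3,c3).
row 4 has {1,2,4}; column 1 has {1,4} — only 3 is left for (r4,c1).
row 2 has {1,3,4}; column 1 has {1,3,4} — only 2 is left for (r2,c1).

2 1 4 3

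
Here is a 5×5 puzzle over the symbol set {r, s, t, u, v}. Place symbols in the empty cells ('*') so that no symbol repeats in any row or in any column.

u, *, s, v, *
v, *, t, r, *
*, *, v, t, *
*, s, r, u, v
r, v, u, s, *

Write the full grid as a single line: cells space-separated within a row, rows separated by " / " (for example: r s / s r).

u t s v r / v u t r s / s r v t u / t s r u v / r v u s t

(r2,c2) = u
(r2,c5) = s
(r3,c1) = s
(r3,c2) = r
(r3,c5) = u
(r4,c1) = t
(r5,c5) = t
(r1,c2) = t
(r1,c5) = r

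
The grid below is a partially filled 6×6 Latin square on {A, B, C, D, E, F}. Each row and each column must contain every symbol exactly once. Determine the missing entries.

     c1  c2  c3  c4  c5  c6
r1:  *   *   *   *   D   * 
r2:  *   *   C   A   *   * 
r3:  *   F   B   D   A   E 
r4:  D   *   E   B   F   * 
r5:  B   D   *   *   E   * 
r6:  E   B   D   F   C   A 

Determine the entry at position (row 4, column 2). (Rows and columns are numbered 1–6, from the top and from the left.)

Cell (r2,c1): row 2 has {A,C}; column 1 has {B,D,E} → F.
Cell (r2,c2): row 2 has {A,C,F}; column 2 has {B,D,F} → E.
Cell (r2,c5): row 2 has {A,C,E,F}; column 5 has {A,C,D,E,F} → B.
Cell (r2,c6): row 2 has {A,B,C,E,F}; column 6 has {A,E} → D.
Cell (r3,c1): row 3 has {A,B,D,E,F}; column 1 has {B,D,E,F} → C.
Cell (r4,c6): row 4 has {B,D,E,F}; column 6 has {A,D,E} → C.
Cell (r5,c4): row 5 has {B,D,E}; column 4 has {A,B,D,F} → C.
Cell (r5,c6): row 5 has {B,C,D,E}; column 6 has {A,C,D,E} → F.
Cell (r1,c1): row 1 has {D}; column 1 has {B,C,D,E,F} → A.
Cell (r1,c2): row 1 has {A,D}; column 2 has {B,D,E,F} → C.
Cell (r1,c3): row 1 has {A,C,D}; column 3 has {B,C,D,E} → F.
Cell (r1,c4): row 1 has {A,C,D,F}; column 4 has {A,B,C,D,F} → E.
Cell (r1,c6): row 1 has {A,C,D,E,F}; column 6 has {A,C,D,E,F} → B.
Cell (r4,c2): row 4 has {B,C,D,E,F}; column 2 has {B,C,D,E,F} → A.

A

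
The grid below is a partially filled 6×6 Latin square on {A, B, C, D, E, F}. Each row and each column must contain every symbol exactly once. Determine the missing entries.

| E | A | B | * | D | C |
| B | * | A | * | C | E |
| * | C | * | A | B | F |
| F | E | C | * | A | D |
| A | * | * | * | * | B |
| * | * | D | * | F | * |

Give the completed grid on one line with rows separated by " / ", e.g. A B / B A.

E A B F D C / B F A D C E / D C E A B F / F E C B A D / A D F C E B / C B D E F A

(r1,c4) = F
(r2,c4) = D
(r3,c1) = D
(r3,c3) = E
(r4,c4) = B
(r5,c3) = F
(r5,c5) = E
(r6,c1) = C
(r6,c2) = B
(r6,c4) = E
(r6,c6) = A
(r2,c2) = F
(r5,c2) = D
(r5,c4) = C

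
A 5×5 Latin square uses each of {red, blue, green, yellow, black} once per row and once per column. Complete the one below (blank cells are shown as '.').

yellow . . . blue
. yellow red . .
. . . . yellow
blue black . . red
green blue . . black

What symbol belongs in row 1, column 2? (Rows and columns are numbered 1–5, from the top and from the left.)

red

At row 2, column 1: row 2 has {red,yellow}; column 1 has {blue,green,yellow}; that leaves black.
At row 2, column 5: row 2 has {red,yellow,black}; column 5 has {red,blue,yellow,black}; that leaves green.
At row 3, column 1: row 3 has {yellow}; column 1 has {blue,green,yellow,black}; that leaves red.
At row 3, column 2: row 3 has {red,yellow}; column 2 has {blue,yellow,black}; that leaves green.
At row 5, column 3: row 5 has {blue,green,black}; column 3 has {red}; that leaves yellow.
At row 5, column 4: row 5 has {blue,green,yellow,black}; column 4 is empty so far; that leaves red.
At row 1, column 2: row 1 has {blue,yellow}; column 2 has {blue,green,yellow,black}; that leaves red.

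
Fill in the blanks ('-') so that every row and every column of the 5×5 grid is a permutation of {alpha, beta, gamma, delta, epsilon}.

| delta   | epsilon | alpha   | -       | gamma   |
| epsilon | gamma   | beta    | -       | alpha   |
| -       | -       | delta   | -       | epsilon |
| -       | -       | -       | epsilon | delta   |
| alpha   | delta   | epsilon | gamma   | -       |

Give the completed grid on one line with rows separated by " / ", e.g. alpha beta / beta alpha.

At row 1, column 4: row 1 has {alpha,gamma,delta,epsilon}; column 4 has {gamma,epsilon}; that leaves beta.
At row 2, column 4: row 2 has {alpha,beta,gamma,epsilon}; column 4 has {beta,gamma,epsilon}; that leaves delta.
At row 3, column 4: row 3 has {delta,epsilon}; column 4 has {beta,gamma,delta,epsilon}; that leaves alpha.
At row 4, column 3: row 4 has {delta,epsilon}; column 3 has {alpha,beta,delta,epsilon}; that leaves gamma.
At row 5, column 5: row 5 has {alpha,gamma,delta,epsilon}; column 5 has {alpha,gamma,delta,epsilon}; that leaves beta.
At row 3, column 2: row 3 has {alpha,delta,epsilon}; column 2 has {gamma,delta,epsilon}; that leaves beta.
At row 4, column 1: row 4 has {gamma,delta,epsilon}; column 1 has {alpha,delta,epsilon}; that leaves beta.
At row 4, column 2: row 4 has {beta,gamma,delta,epsilon}; column 2 has {beta,gamma,delta,epsilon}; that leaves alpha.
At row 3, column 1: row 3 has {alpha,beta,delta,epsilon}; column 1 has {alpha,beta,delta,epsilon}; that leaves gamma.

delta epsilon alpha beta gamma / epsilon gamma beta delta alpha / gamma beta delta alpha epsilon / beta alpha gamma epsilon delta / alpha delta epsilon gamma beta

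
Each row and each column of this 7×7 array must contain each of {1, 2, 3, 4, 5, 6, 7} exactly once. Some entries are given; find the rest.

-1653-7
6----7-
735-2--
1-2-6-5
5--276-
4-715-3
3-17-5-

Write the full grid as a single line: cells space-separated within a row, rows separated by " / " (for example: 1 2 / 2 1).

Cell (r1,c1): row 1 has {1,3,5,6,7}; column 1 has {1,3,4,5,6,7} → 2.
Cell (r1,c6): row 1 has {1,2,3,5,6,7}; column 6 has {5,6,7} → 4.
Cell (r3,c6): row 3 has {2,3,5,7}; column 6 has {4,5,6,7} → 1.
Cell (r4,c6): row 4 has {1,2,5,6}; column 6 has {1,4,5,6,7} → 3.
Cell (r5,c2): row 5 has {2,5,6,7}; column 2 has {1,3} → 4.
Cell (r5,c3): row 5 has {2,4,5,6,7}; column 3 has {1,2,5,6,7} → 3.
Cell (r5,c7): row 5 has {2,3,4,5,6,7}; column 7 has {3,5,7} → 1.
Cell (r6,c6): row 6 has {1,3,4,5,7}; column 6 has {1,3,4,5,6,7} → 2.
Cell (r7,c5): row 7 has {1,3,5,7}; column 5 has {2,3,5,6,7} → 4.
Cell (r2,c3): row 2 has {6,7}; column 3 has {1,2,3,5,6,7} → 4.
Cell (r2,c4): row 2 has {4,6,7}; column 4 has {1,2,5,7} → 3.
Cell (r2,c5): row 2 has {3,4,6,7}; column 5 has {2,3,4,5,6,7} → 1.
Cell (r2,c7): row 2 has {1,3,4,6,7}; column 7 has {1,3,5,7} → 2.
Cell (r4,c2): row 4 has {1,2,3,5,6}; column 2 has {1,3,4} → 7.
Cell (r4,c4): row 4 has {1,2,3,5,6,7}; column 4 has {1,2,3,5,7} → 4.
Cell (r6,c2): row 6 has {1,2,3,4,5,7}; column 2 has {1,3,4,7} → 6.
Cell (r7,c2): row 7 has {1,3,4,5,7}; column 2 has {1,3,4,6,7} → 2.
Cell (r7,c7): row 7 has {1,2,3,4,5,7}; column 7 has {1,2,3,5,7} → 6.
Cell (r2,c2): row 2 has {1,2,3,4,6,7}; column 2 has {1,2,3,4,6,7} → 5.
Cell (r3,c4): row 3 has {1,2,3,5,7}; column 4 has {1,2,3,4,5,7} → 6.
Cell (r3,c7): row 3 has {1,2,3,5,6,7}; column 7 has {1,2,3,5,6,7} → 4.

2 1 6 5 3 4 7 / 6 5 4 3 1 7 2 / 7 3 5 6 2 1 4 / 1 7 2 4 6 3 5 / 5 4 3 2 7 6 1 / 4 6 7 1 5 2 3 / 3 2 1 7 4 5 6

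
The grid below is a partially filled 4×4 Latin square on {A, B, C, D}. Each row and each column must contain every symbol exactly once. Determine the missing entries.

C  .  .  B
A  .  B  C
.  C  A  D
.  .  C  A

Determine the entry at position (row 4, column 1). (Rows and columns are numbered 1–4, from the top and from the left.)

D

At row 1, column 3: row 1 has {B,C}; column 3 has {A,B,C}; that leaves D.
At row 2, column 2: row 2 has {A,B,C}; column 2 has {C}; that leaves D.
At row 3, column 1: row 3 has {A,C,D}; column 1 has {A,C}; that leaves B.
At row 4, column 1: row 4 has {A,C}; column 1 has {A,B,C}; that leaves D.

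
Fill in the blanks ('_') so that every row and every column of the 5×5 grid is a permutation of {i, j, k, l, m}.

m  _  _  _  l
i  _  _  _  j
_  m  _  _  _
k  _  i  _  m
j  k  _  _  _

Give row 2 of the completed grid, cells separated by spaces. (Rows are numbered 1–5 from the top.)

i l m k j

At row 2, column 2: row 2 has {i,j}; column 2 has {k,m}; that leaves l.
At row 3, column 1: row 3 has {m}; column 1 has {i,j,k,m}; that leaves l.
At row 4, column 2: row 4 has {i,k,m}; column 2 has {k,l,m}; that leaves j.
At row 4, column 4: row 4 has {i,j,k,m}; column 4 is empty so far; that leaves l.
At row 5, column 5: row 5 has {j,k}; column 5 has {j,l,m}; that leaves i.
At row 1, column 2: row 1 has {l,m}; column 2 has {j,k,l,m}; that leaves i.
At row 3, column 5: row 3 has {l,m}; column 5 has {i,j,l,m}; that leaves k.
At row 5, column 4: row 5 has {i,j,k}; column 4 has {l}; that leaves m.
At row 2, column 4: row 2 has {i,j,l}; column 4 has {l,m}; that leaves k.
At row 3, column 3: row 3 has {k,l,m}; column 3 has {i}; that leaves j.
At row 3, column 4: row 3 has {j,k,l,m}; column 4 has {k,l,m}; that leaves i.
At row 5, column 3: row 5 has {i,j,k,m}; column 3 has {i,j}; that leaves l.
At row 1, column 3: row 1 has {i,l,m}; column 3 has {i,j,l}; that leaves k.
At row 1, column 4: row 1 has {i,k,l,m}; column 4 has {i,k,l,m}; that leaves j.
At row 2, column 3: row 2 has {i,j,k,l}; column 3 has {i,j,k,l}; that leaves m.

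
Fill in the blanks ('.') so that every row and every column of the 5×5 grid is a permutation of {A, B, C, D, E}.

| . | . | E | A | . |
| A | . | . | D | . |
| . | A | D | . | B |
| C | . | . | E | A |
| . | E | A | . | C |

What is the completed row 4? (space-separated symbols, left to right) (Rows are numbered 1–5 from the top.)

(r1,c5) = D
(r2,c5) = E
(r3,c1) = E
(r3,c4) = C
(r4,c3) = B
(r5,c4) = B
(r1,c1) = B
(r1,c2) = C
(r2,c2) = B
(r2,c3) = C
(r4,c2) = D

C D B E A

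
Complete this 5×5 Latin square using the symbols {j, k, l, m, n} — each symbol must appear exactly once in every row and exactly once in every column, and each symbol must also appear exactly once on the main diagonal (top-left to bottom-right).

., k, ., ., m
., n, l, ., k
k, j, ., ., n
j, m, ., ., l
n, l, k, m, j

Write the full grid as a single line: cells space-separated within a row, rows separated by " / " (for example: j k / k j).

l k j n m / m n l j k / k j m l n / j m n k l / n l k m j

(r1,c1) = l
(r2,c1) = m
(r2,c4) = j
(r3,c3) = m
(r3,c4) = l
(r4,c3) = n
(r4,c4) = k
(r1,c3) = j
(r1,c4) = n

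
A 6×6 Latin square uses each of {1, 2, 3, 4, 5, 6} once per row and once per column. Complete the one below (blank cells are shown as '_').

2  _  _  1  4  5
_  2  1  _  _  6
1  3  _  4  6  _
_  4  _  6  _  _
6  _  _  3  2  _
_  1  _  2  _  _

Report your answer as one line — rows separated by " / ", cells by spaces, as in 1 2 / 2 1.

2 6 3 1 4 5 / 4 2 1 5 3 6 / 1 3 5 4 6 2 / 5 4 2 6 1 3 / 6 5 4 3 2 1 / 3 1 6 2 5 4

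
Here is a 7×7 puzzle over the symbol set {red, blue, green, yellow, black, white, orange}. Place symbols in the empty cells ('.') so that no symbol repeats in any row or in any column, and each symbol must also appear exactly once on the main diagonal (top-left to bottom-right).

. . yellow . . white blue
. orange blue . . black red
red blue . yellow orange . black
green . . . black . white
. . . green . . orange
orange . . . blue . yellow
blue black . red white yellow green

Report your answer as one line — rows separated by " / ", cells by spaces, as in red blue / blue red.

Cell (r1,c1): row 1 has {blue,yellow,white}; column 1 has {red,blue,green,orange}; the diagonal has {green,orange} → black.
Cell (r1,c4): row 1 has {blue,yellow,black,white}; column 4 has {red,green,yellow} → orange.
Cell (r2,c4): row 2 has {red,blue,black,orange}; column 4 has {red,green,yellow,orange} → white.
Cell (r3,c3): row 3 has {red,blue,yellow,black,orange}; column 3 has {blue,yellow}; the diagonal has {green,black,orange} → white.
Cell (r3,c6): row 3 has {red,blue,yellow,black,white,orange}; column 6 has {yellow,black,white} → green.
Cell (r4,c4): row 4 has {green,black,white}; column 4 has {red,green,yellow,white,orange}; the diagonal has {green,black,white,orange} → blue.
Cell (r6,c4): row 6 has {blue,yellow,orange}; column 4 has {red,blue,green,yellow,white,orange} → black.
Cell (r6,c6): row 6 has {blue,yellow,black,orange}; column 6 has {green,yellow,black,white}; the diagonal has {blue,green,black,white,orange} → red.
Cell (r7,c3): row 7 has {red,blue,green,yellow,black,white}; column 3 has {blue,yellow,white} → orange.
Cell (r2,c1): row 2 has {red,blue,black,white,orange}; column 1 has {red,blue,green,black,orange} → yellow.
Cell (r2,c5): row 2 has {red,blue,yellow,black,white,orange}; column 5 has {blue,black,white,orange} → green.
Cell (r4,c3): row 4 has {blue,green,black,white}; column 3 has {blue,yellow,white,orange} → red.
Cell (r4,c6): row 4 has {red,blue,green,black,white}; column 6 has {red,green,yellow,black,white} → orange.
Cell (r5,c1): row 5 has {green,orange}; column 1 has {red,blue,green,yellow,black,orange} → white.
Cell (r5,c3): row 5 has {green,white,orange}; column 3 has {red,blue,yellow,white,orange} → black.
Cell (r5,c5): row 5 has {green,black,white,orange}; column 5 has {blue,green,black,white,orange}; the diagonal has {red,blue,green,black,white,orange} → yellow.
Cell (r5,c6): row 5 has {green,yellow,black,white,orange}; column 6 has {red,green,yellow,black,white,orange} → blue.
Cell (r6,c3): row 6 has {red,blue,yellow,black,orange}; column 3 has {red,blue,yellow,black,white,orange} → green.
Cell (r1,c5): row 1 has {blue,yellow,black,white,orange}; column 5 has {blue,green,yellow,black,white,orange} → red.
Cell (r4,c2): row 4 has {red,blue,green,black,white,orange}; column 2 has {blue,black,orange} → yellow.
Cell (r5,c2): row 5 has {blue,green,yellow,black,white,orange}; column 2 has {blue,yellow,black,orange} → red.
Cell (r6,c2): row 6 has {red,blue,green,yellow,black,orange}; column 2 has {red,blue,yellow,black,orange} → white.
Cell (r1,c2): row 1 has {red,blue,yellow,black,white,orange}; column 2 has {red,blue,yellow,black,white,orange} → green.

black green yellow orange red white blue / yellow orange blue white green black red / red blue white yellow orange green black / green yellow red blue black orange white / white red black green yellow blue orange / orange white green black blue red yellow / blue black orange red white yellow green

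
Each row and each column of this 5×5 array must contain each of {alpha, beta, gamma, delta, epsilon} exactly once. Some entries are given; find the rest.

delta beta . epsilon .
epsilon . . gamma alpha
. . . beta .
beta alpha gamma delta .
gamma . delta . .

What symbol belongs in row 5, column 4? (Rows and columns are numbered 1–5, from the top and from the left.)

alpha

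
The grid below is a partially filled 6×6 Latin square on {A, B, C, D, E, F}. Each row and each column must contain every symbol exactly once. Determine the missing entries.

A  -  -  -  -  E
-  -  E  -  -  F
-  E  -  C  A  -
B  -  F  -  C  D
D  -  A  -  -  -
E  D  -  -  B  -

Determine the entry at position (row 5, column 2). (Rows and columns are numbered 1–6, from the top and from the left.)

F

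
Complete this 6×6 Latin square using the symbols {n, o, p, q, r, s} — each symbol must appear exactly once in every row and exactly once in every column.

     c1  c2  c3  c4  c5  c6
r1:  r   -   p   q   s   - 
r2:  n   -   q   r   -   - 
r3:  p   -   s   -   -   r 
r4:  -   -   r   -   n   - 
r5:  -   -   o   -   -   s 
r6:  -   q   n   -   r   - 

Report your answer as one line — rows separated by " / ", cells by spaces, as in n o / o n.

r o p q s n / n s q r o p / p n s o q r / o p r s n q / q r o n p s / s q n p r o

(r5,c1) = q
(r5,c5) = p
(r2,c5) = o
(r2,c6) = p
(r3,c5) = q
(r5,c4) = n
(r6,c6) = o
(r1,c6) = n
(r2,c2) = s
(r3,c4) = o
(r4,c6) = q
(r5,c2) = r
(r6,c1) = s
(r6,c4) = p
(r1,c2) = o
(r3,c2) = n
(r4,c1) = o
(r4,c2) = p
(r4,c4) = s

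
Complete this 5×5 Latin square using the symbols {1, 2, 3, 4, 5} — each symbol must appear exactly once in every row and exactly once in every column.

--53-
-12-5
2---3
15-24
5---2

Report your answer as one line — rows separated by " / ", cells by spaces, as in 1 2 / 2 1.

(r1,c1): row 1 has {3,5}; column 1 has {1,2,5}, so it must be 4.
(r1,c2): row 1 has {3,4,5}; column 2 has {1,5}, so it must be 2.
(r1,c5): row 1 has {2,3,4,5}; column 5 has {2,3,4,5}, so it must be 1.
(r2,c1): row 2 has {1,2,5}; column 1 has {1,2,4,5}, so it must be 3.
(r2,c4): row 2 has {1,2,3,5}; column 4 has {2,3}, so it must be 4.
(r3,c2): row 3 has {2,3}; column 2 has {1,2,5}, so it must be 4.
(r3,c3): row 3 has {2,3,4}; column 3 has {2,5}, so it must be 1.
(r3,c4): row 3 has {1,2,3,4}; column 4 has {2,3,4}, so it must be 5.
(r4,c3): row 4 has {1,2,4,5}; column 3 has {1,2,5}, so it must be 3.
(r5,c2): row 5 has {2,5}; column 2 has {1,2,4,5}, so it must be 3.
(r5,c3): row 5 has {2,3,5}; column 3 has {1,2,3,5}, so it must be 4.
(r5,c4): row 5 has {2,3,4,5}; column 4 has {2,3,4,5}, so it must be 1.

4 2 5 3 1 / 3 1 2 4 5 / 2 4 1 5 3 / 1 5 3 2 4 / 5 3 4 1 2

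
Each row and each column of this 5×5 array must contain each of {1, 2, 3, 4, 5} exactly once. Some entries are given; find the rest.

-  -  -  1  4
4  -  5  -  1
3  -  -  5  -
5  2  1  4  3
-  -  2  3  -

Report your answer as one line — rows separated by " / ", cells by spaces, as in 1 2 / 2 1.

2 5 3 1 4 / 4 3 5 2 1 / 3 1 4 5 2 / 5 2 1 4 3 / 1 4 2 3 5

(r1,c1) = 2
(r1,c3) = 3
(r2,c2) = 3
(r2,c4) = 2
(r3,c3) = 4
(r3,c5) = 2
(r5,c1) = 1
(r5,c5) = 5
(r1,c2) = 5
(r3,c2) = 1
(r5,c2) = 4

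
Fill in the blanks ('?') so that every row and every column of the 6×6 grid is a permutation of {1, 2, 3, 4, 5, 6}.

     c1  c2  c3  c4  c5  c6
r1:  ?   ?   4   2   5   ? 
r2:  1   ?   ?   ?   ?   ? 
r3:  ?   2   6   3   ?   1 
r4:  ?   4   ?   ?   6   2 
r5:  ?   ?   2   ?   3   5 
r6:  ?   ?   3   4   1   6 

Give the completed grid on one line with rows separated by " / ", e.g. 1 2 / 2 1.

6 1 4 2 5 3 / 1 3 5 6 2 4 / 5 2 6 3 4 1 / 3 4 1 5 6 2 / 4 6 2 1 3 5 / 2 5 3 4 1 6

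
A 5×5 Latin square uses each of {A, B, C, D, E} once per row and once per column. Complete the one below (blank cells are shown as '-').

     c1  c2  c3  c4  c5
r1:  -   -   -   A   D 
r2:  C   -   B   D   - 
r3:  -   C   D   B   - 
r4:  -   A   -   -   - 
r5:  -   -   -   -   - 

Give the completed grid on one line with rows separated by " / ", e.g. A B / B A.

E B C A D / C E B D A / A C D B E / D A E C B / B D A E C

At row 2, column 2: row 2 has {B,C,D}; column 2 has {A,C}; that leaves E.
At row 2, column 5: row 2 has {B,C,D,E}; column 5 has {D}; that leaves A.
At row 3, column 5: row 3 has {B,C,D}; column 5 has {A,D}; that leaves E.
At row 1, column 2: row 1 has {A,D}; column 2 has {A,C,E}; that leaves B.
At row 3, column 1: row 3 has {B,C,D,E}; column 1 has {C}; that leaves A.
At row 5, column 2: row 5 is empty so far; column 2 has {A,B,C,E}; that leaves D.
At row 1, column 1: row 1 has {A,B,D}; column 1 has {A,C}; that leaves E.
At row 1, column 3: row 1 has {A,B,D,E}; column 3 has {B,D}; that leaves C.
At row 4, column 3: row 4 has {A}; column 3 has {B,C,D}; that leaves E.
At row 4, column 4: row 4 has {A,E}; column 4 has {A,B,D}; that leaves C.
At row 4, column 5: row 4 has {A,C,E}; column 5 has {A,D,E}; that leaves B.
At row 5, column 1: row 5 has {D}; column 1 has {A,C,E}; that leaves B.
At row 5, column 3: row 5 has {B,D}; column 3 has {B,C,D,E}; that leaves A.
At row 5, column 4: row 5 has {A,B,D}; column 4 has {A,B,C,D}; that leaves E.
At row 5, column 5: row 5 has {A,B,D,E}; column 5 has {A,B,D,E}; that leaves C.
At row 4, column 1: row 4 has {A,B,C,E}; column 1 has {A,B,C,E}; that leaves D.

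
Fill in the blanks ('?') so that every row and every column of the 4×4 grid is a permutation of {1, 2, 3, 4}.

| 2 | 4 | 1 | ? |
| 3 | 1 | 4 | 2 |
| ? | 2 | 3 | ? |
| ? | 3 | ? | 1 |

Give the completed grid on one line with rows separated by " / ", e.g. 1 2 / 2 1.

2 4 1 3 / 3 1 4 2 / 1 2 3 4 / 4 3 2 1

Cell (r1,c4): row 1 has {1,2,4}; column 4 has {1,2} → 3.
Cell (r3,c4): row 3 has {2,3}; column 4 has {1,2,3} → 4.
Cell (r4,c1): row 4 has {1,3}; column 1 has {2,3} → 4.
Cell (r4,c3): row 4 has {1,3,4}; column 3 has {1,3,4} → 2.
Cell (r3,c1): row 3 has {2,3,4}; column 1 has {2,3,4} → 1.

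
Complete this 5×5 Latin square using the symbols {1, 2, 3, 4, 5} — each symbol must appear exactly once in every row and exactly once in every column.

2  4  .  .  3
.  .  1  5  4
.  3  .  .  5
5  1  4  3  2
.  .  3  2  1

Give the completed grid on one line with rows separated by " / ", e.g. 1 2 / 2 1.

row 1 has {2,3,4}; column 3 has {1,3,4} — only 5 is left for (r1,c3).
row 1 has {2,3,4,5}; column 4 has {2,3,5} — only 1 is left for (r1,c4).
row 2 has {1,4,5}; column 1 has {2,5} — only 3 is left for (r2,c1).
row 2 has {1,3,4,5}; column 2 has {1,3,4} — only 2 is left for (r2,c2).
row 3 has {3,5}; column 3 has {1,3,4,5} — only 2 is left for (r3,c3).
row 3 has {2,3,5}; column 4 has {1,2,3,5} — only 4 is left for (r3,c4).
row 5 has {1,2,3}; column 1 has {2,3,5} — only 4 is left for (r5,c1).
row 5 has {1,2,3,4}; column 2 has {1,2,3,4} — only 5 is left for (r5,c2).
row 3 has {2,3,4,5}; column 1 has {2,3,4,5} — only 1 is left for (r3,c1).

2 4 5 1 3 / 3 2 1 5 4 / 1 3 2 4 5 / 5 1 4 3 2 / 4 5 3 2 1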